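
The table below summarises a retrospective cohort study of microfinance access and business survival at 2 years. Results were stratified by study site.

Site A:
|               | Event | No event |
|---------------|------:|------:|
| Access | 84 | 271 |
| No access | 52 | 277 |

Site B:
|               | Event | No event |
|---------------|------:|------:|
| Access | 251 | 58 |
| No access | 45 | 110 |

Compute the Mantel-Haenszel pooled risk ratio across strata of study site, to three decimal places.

2.182

RR_MH = Σ(aᵢ·n₀ᵢ/nᵢ) / Σ(cᵢ·n₁ᵢ/nᵢ), with n₁ᵢ = aᵢ+bᵢ (exposed), n₀ᵢ = cᵢ+dᵢ (unexposed), nᵢ = n₁ᵢ+n₀ᵢ.
Stratum 1 (Site A): n₁ = 355, n₀ = 329, n = 684; a·n₀/n = 84·329/684 = 40.4035; c·n₁/n = 52·355/684 = 26.9883
Stratum 2 (Site B): n₁ = 309, n₀ = 155, n = 464; a·n₀/n = 251·155/464 = 83.8470; c·n₁/n = 45·309/464 = 29.9677
RR_MH = (40.4035 + 83.8470) / (26.9883 + 29.9677) = 124.2505 / 56.9560 = 2.18152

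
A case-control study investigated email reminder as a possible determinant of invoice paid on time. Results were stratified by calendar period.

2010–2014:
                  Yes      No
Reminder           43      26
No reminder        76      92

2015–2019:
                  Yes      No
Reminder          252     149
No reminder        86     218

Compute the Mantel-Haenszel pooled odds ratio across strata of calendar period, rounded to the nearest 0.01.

OR_MH = Σ(aᵢdᵢ/nᵢ) / Σ(bᵢcᵢ/nᵢ), where nᵢ is the stratum total.
Stratum 1 (2010–2014): n = 237; a·d/n = 43·92/237 = 16.6920; b·c/n = 26·76/237 = 8.3376
Stratum 2 (2015–2019): n = 705; a·d/n = 252·218/705 = 77.9234; b·c/n = 149·86/705 = 18.1759
OR_MH = (16.6920 + 77.9234) / (8.3376 + 18.1759) = 94.6154 / 26.5134 = 3.56858

3.57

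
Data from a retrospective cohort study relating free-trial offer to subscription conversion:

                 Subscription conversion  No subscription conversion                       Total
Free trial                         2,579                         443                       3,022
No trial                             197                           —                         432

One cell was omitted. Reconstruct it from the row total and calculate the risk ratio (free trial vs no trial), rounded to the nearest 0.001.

The missing cell is in the unexposed row: 432 − 197 = 235.
So a = 2579, b = 443, c = 197, d = 235.
RR = [a/(a+b)] / [c/(c+d)] = (2579/3022) / (197/432) = 0.85341/0.45602 = 1.87143

1.871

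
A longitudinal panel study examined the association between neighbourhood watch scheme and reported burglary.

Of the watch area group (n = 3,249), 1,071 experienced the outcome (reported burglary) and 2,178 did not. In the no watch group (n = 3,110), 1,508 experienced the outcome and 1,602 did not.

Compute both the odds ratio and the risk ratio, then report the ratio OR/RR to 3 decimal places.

From the description: a = 1071, b = 2178, c = 1508, d = 1602.
OR = (1071·1602)/(2178·1508) = 1715742/3284424 = 0.52239
Risk in exposed = 1071/3249 = 0.32964; risk in unexposed = 1508/3110 = 0.48489; RR = 0.67983
OR/RR = 0.52239 / 0.67983 = 0.76841
The outcome is not rare, so the OR lies further from 1 than the RR.

0.768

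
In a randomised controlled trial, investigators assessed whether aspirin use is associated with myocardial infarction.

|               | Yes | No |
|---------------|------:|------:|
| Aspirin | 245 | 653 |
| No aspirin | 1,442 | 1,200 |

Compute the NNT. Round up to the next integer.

4

Risk in treated group = 245/898 = 0.27283; risk in control = 1442/2642 = 0.54580.
Absolute risk reduction = 0.54580 − 0.27283 = 0.27297
NNT = 1 / ARR = 1 / 0.27297 = 3.663 → round up → 4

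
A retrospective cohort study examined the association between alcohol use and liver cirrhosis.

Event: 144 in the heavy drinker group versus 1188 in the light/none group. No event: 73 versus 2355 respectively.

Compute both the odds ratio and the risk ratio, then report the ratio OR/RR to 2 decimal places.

1.98

From the description: a = 144, b = 73, c = 1188, d = 2355.
OR = (144·2355)/(73·1188) = 339120/86724 = 3.91034
Risk in exposed = 144/217 = 0.66359; risk in unexposed = 1188/3543 = 0.33531; RR = 1.97905
OR/RR = 3.91034 / 1.97905 = 1.97586
The outcome is not rare, so the OR lies further from 1 than the RR.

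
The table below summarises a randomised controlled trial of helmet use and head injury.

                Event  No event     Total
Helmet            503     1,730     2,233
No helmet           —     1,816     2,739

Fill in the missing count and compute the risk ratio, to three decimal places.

0.668

The missing cell is in the unexposed row: 2739 − 1816 = 923.
So a = 503, b = 1730, c = 923, d = 1816.
RR = [a/(a+b)] / [c/(c+d)] = (503/2233) / (923/2739) = 0.22526/0.33698 = 0.66845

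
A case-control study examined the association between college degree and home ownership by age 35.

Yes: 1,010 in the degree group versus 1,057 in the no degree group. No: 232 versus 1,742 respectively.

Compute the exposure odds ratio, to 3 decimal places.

7.175

From the description: a = 1010, b = 232, c = 1057, d = 1742.
OR = (a·d)/(b·c) = (1010 × 1742) / (232 × 1057) = 1759420 / 245224 = 7.17475
The odds of home ownership by age 35 are about 7.17 times as high in the degree group.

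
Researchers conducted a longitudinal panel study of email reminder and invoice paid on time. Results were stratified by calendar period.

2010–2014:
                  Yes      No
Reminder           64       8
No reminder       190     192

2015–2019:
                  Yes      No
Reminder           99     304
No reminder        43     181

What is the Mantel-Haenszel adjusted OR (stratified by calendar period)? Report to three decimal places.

OR_MH = Σ(aᵢdᵢ/nᵢ) / Σ(bᵢcᵢ/nᵢ), where nᵢ is the stratum total.
Stratum 1 (2010–2014): n = 454; a·d/n = 64·192/454 = 27.0661; b·c/n = 8·190/454 = 3.3480
Stratum 2 (2015–2019): n = 627; a·d/n = 99·181/627 = 28.5789; b·c/n = 304·43/627 = 20.8485
OR_MH = (27.0661 + 28.5789) / (3.3480 + 20.8485) = 55.6450 / 24.1965 = 2.29971

2.300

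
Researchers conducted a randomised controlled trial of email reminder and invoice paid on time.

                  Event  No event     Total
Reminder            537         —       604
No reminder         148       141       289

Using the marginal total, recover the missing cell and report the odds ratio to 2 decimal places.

The missing cell is in the exposed row: 604 − 537 = 67.
So a = 537, b = 67, c = 148, d = 141.
OR = (a·d)/(b·c) = (537 × 141) / (67 × 148) = 75717 / 9916 = 7.63584

7.64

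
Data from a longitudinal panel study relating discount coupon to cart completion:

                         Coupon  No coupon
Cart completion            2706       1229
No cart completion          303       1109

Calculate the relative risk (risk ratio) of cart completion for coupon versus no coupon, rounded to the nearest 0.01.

1.71

Reading the table with exposure as columns: a = 2706 (Coupon, case), b = 303 (Coupon, non-case), c = 1229 (No coupon, case), d = 1109.
Risk in exposed = 2706/3009 = 0.89930; risk in unexposed = 1229/2338 = 0.52566.
RR = 0.89930 / 0.52566 = 1.71080
The risk among the exposed is 1.71 times that among the unexposed.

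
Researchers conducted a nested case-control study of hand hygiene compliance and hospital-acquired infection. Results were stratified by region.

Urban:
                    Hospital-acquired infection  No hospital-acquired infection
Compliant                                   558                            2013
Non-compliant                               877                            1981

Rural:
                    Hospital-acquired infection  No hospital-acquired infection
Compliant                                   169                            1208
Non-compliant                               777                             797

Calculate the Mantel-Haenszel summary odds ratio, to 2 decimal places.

0.39

OR_MH = Σ(aᵢdᵢ/nᵢ) / Σ(bᵢcᵢ/nᵢ), where nᵢ is the stratum total.
Stratum 1 (Urban): n = 5429; a·d/n = 558·1981/5429 = 203.6099; b·c/n = 2013·877/5429 = 325.1798
Stratum 2 (Rural): n = 2951; a·d/n = 169·797/2951 = 45.6432; b·c/n = 1208·777/2951 = 318.0671
OR_MH = (203.6099 + 45.6432) / (325.1798 + 318.0671) = 249.2530 / 643.2469 = 0.38749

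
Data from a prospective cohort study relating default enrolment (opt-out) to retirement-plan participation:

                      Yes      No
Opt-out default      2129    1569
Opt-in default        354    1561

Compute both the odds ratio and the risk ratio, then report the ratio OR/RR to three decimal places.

1.921

Cells: a = 2129, b = 1569, c = 354, d = 1561.
OR = (2129·1561)/(1569·354) = 3323369/555426 = 5.98346
Risk in exposed = 2129/3698 = 0.57572; risk in unexposed = 354/1915 = 0.18486; RR = 3.11440
OR/RR = 5.98346 / 3.11440 = 1.92122
The outcome is not rare, so the OR lies further from 1 than the RR.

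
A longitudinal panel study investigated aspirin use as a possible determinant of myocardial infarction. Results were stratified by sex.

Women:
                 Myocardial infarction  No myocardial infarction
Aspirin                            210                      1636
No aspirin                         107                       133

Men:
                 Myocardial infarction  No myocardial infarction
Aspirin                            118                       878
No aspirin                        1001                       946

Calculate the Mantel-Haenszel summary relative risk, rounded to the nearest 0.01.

0.24

RR_MH = Σ(aᵢ·n₀ᵢ/nᵢ) / Σ(cᵢ·n₁ᵢ/nᵢ), with n₁ᵢ = aᵢ+bᵢ (exposed), n₀ᵢ = cᵢ+dᵢ (unexposed), nᵢ = n₁ᵢ+n₀ᵢ.
Stratum 1 (Women): n₁ = 1846, n₀ = 240, n = 2086; a·n₀/n = 210·240/2086 = 24.1611; c·n₁/n = 107·1846/2086 = 94.6894
Stratum 2 (Men): n₁ = 996, n₀ = 1947, n = 2943; a·n₀/n = 118·1947/2943 = 78.0652; c·n₁/n = 1001·996/2943 = 338.7686
RR_MH = (24.1611 + 78.0652) / (94.6894 + 338.7686) = 102.2263 / 433.4580 = 0.23584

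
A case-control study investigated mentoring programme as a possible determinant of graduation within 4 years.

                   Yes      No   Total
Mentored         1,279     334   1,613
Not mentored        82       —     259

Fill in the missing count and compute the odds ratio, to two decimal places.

The missing cell is in the unexposed row: 259 − 82 = 177.
So a = 1279, b = 334, c = 82, d = 177.
OR = (a·d)/(b·c) = (1279 × 177) / (334 × 82) = 226383 / 27388 = 8.26577

8.27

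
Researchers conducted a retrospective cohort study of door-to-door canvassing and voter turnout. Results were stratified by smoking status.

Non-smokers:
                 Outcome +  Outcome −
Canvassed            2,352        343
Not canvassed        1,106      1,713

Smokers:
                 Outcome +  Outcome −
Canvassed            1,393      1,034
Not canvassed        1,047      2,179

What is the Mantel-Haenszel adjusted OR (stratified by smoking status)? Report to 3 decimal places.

4.870

OR_MH = Σ(aᵢdᵢ/nᵢ) / Σ(bᵢcᵢ/nᵢ), where nᵢ is the stratum total.
Stratum 1 (Non-smokers): n = 5514; a·d/n = 2352·1713/5514 = 730.6812; b·c/n = 343·1106/5514 = 68.7991
Stratum 2 (Smokers): n = 5653; a·d/n = 1393·2179/5653 = 536.9445; b·c/n = 1034·1047/5653 = 191.5086
OR_MH = (730.6812 + 536.9445) / (68.7991 + 191.5086) = 1267.6256 / 260.3076 = 4.86972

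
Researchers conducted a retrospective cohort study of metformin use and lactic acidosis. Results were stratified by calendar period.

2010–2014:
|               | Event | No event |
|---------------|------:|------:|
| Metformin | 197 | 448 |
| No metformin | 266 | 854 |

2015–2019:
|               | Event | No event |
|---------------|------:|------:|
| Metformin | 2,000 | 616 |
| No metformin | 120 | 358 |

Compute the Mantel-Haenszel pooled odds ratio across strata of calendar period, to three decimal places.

OR_MH = Σ(aᵢdᵢ/nᵢ) / Σ(bᵢcᵢ/nᵢ), where nᵢ is the stratum total.
Stratum 1 (2010–2014): n = 1765; a·d/n = 197·854/1765 = 95.3190; b·c/n = 448·266/1765 = 67.5173
Stratum 2 (2015–2019): n = 3094; a·d/n = 2000·358/3094 = 231.4156; b·c/n = 616·120/3094 = 23.8914
OR_MH = (95.3190 + 231.4156) / (67.5173 + 23.8914) = 326.7346 / 91.4087 = 3.57444

3.574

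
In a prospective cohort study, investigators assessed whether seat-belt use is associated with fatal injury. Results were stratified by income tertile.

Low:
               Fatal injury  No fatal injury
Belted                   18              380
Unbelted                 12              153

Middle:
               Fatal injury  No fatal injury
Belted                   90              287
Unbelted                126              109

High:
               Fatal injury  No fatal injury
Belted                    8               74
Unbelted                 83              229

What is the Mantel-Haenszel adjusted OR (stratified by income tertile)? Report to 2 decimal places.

OR_MH = Σ(aᵢdᵢ/nᵢ) / Σ(bᵢcᵢ/nᵢ), where nᵢ is the stratum total.
Stratum 1 (Low): n = 563; a·d/n = 18·153/563 = 4.8917; b·c/n = 380·12/563 = 8.0995
Stratum 2 (Middle): n = 612; a·d/n = 90·109/612 = 16.0294; b·c/n = 287·126/612 = 59.0882
Stratum 3 (High): n = 394; a·d/n = 8·229/394 = 4.6497; b·c/n = 74·83/394 = 15.5888
OR_MH = (4.8917 + 16.0294 + 4.6497) / (8.0995 + 59.0882 + 15.5888) = 25.5708 / 82.7765 = 0.30891

0.31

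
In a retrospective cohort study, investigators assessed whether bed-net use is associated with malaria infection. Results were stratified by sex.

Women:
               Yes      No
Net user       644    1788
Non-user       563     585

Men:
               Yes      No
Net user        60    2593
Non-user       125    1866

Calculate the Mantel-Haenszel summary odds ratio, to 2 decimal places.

0.37

OR_MH = Σ(aᵢdᵢ/nᵢ) / Σ(bᵢcᵢ/nᵢ), where nᵢ is the stratum total.
Stratum 1 (Women): n = 3580; a·d/n = 644·585/3580 = 105.2346; b·c/n = 1788·563/3580 = 281.1855
Stratum 2 (Men): n = 4644; a·d/n = 60·1866/4644 = 24.1085; b·c/n = 2593·125/4644 = 69.7944
OR_MH = (105.2346 + 24.1085) / (281.1855 + 69.7944) = 129.3432 / 350.9798 = 0.36852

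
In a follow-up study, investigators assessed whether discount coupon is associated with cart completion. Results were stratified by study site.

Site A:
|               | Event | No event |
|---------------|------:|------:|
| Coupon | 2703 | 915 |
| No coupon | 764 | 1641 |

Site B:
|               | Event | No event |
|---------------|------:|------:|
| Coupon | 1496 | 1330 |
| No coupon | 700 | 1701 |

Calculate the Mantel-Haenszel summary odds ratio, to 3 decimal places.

4.158

OR_MH = Σ(aᵢdᵢ/nᵢ) / Σ(bᵢcᵢ/nᵢ), where nᵢ is the stratum total.
Stratum 1 (Site A): n = 6023; a·d/n = 2703·1641/6023 = 736.4475; b·c/n = 915·764/6023 = 116.0651
Stratum 2 (Site B): n = 5227; a·d/n = 1496·1701/5227 = 486.8368; b·c/n = 1330·700/5227 = 178.1136
OR_MH = (736.4475 + 486.8368) / (116.0651 + 178.1136) = 1223.2843 / 294.1787 = 4.15830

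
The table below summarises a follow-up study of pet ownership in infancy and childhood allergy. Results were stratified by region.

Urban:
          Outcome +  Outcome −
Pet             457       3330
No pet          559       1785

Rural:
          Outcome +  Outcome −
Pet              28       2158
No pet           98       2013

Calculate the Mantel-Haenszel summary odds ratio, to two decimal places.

0.41

OR_MH = Σ(aᵢdᵢ/nᵢ) / Σ(bᵢcᵢ/nᵢ), where nᵢ is the stratum total.
Stratum 1 (Urban): n = 6131; a·d/n = 457·1785/6131 = 133.0525; b·c/n = 3330·559/6131 = 303.6160
Stratum 2 (Rural): n = 4297; a·d/n = 28·2013/4297 = 13.1171; b·c/n = 2158·98/4297 = 49.2167
OR_MH = (133.0525 + 13.1171) / (303.6160 + 49.2167) = 146.1696 / 352.8327 = 0.41427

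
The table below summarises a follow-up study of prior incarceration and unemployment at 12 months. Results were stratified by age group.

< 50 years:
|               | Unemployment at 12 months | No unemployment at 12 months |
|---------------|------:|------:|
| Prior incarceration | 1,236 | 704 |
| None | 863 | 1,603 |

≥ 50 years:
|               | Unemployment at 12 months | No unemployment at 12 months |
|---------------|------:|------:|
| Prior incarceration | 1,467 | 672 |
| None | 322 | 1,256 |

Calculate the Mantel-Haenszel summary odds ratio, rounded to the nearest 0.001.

OR_MH = Σ(aᵢdᵢ/nᵢ) / Σ(bᵢcᵢ/nᵢ), where nᵢ is the stratum total.
Stratum 1 (< 50 years): n = 4406; a·d/n = 1236·1603/4406 = 449.6841; b·c/n = 704·863/4406 = 137.8920
Stratum 2 (≥ 50 years): n = 3717; a·d/n = 1467·1256/3717 = 495.7094; b·c/n = 672·322/3717 = 58.2147
OR_MH = (449.6841 + 495.7094) / (137.8920 + 58.2147) = 945.3935 / 196.1067 = 4.82081

4.821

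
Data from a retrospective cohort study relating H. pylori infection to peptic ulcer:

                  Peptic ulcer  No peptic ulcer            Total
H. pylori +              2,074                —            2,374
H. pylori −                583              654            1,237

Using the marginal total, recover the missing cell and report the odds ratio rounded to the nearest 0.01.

7.76

The missing cell is in the exposed row: 2374 − 2074 = 300.
So a = 2074, b = 300, c = 583, d = 654.
OR = (a·d)/(b·c) = (2074 × 654) / (300 × 583) = 1356396 / 174900 = 7.75527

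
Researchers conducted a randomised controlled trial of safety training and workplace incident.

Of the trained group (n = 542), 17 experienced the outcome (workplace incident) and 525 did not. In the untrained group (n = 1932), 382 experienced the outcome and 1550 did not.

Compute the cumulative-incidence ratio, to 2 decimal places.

From the description: a = 17, b = 525, c = 382, d = 1550.
Risk in exposed = 17/542 = 0.03137; risk in unexposed = 382/1932 = 0.19772.
RR = 0.03137 / 0.19772 = 0.15863
The risk is 84% lower among the exposed than among the unexposed.

0.16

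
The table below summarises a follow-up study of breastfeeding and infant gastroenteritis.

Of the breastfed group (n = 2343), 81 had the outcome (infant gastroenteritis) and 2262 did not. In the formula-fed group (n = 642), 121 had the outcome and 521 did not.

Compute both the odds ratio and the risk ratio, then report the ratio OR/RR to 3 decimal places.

From the description: a = 81, b = 2262, c = 121, d = 521.
OR = (81·521)/(2262·121) = 42201/273702 = 0.15419
Risk in exposed = 81/2343 = 0.03457; risk in unexposed = 121/642 = 0.18847; RR = 0.18343
OR/RR = 0.15419 / 0.18343 = 0.84059
The outcome is not rare, so the OR lies further from 1 than the RR.

0.841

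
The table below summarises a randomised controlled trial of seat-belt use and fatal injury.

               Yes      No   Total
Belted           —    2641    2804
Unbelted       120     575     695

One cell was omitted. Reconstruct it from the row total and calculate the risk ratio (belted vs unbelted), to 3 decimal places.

0.337

The missing cell is in the exposed row: 2804 − 2641 = 163.
So a = 163, b = 2641, c = 120, d = 575.
RR = [a/(a+b)] / [c/(c+d)] = (163/2804) / (120/695) = 0.05813/0.17266 = 0.33668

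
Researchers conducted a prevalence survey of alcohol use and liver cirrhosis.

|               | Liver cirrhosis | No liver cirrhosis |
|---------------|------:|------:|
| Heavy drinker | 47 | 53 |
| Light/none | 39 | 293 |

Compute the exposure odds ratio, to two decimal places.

Cells: a = 47, b = 53, c = 39, d = 293.
OR = (a·d)/(b·c) = (47 × 293) / (53 × 39) = 13771 / 2067 = 6.66231
The odds of liver cirrhosis are about 6.66 times as high in the heavy drinker group.

6.66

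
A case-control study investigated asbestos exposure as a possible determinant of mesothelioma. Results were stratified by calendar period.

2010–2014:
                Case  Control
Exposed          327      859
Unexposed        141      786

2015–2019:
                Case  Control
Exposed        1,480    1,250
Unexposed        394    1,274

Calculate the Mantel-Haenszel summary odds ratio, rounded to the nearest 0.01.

3.25

OR_MH = Σ(aᵢdᵢ/nᵢ) / Σ(bᵢcᵢ/nᵢ), where nᵢ is the stratum total.
Stratum 1 (2010–2014): n = 2113; a·d/n = 327·786/2113 = 121.6384; b·c/n = 859·141/2113 = 57.3209
Stratum 2 (2015–2019): n = 4398; a·d/n = 1480·1274/4398 = 428.7221; b·c/n = 1250·394/4398 = 111.9827
OR_MH = (121.6384 + 428.7221) / (57.3209 + 111.9827) = 550.3606 / 169.3036 = 3.25073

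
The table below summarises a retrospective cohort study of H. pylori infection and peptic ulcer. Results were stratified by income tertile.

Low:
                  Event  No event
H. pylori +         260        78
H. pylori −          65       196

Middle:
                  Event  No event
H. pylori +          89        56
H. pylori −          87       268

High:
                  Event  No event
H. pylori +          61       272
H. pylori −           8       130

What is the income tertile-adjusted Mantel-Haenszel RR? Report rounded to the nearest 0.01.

RR_MH = Σ(aᵢ·n₀ᵢ/nᵢ) / Σ(cᵢ·n₁ᵢ/nᵢ), with n₁ᵢ = aᵢ+bᵢ (exposed), n₀ᵢ = cᵢ+dᵢ (unexposed), nᵢ = n₁ᵢ+n₀ᵢ.
Stratum 1 (Low): n₁ = 338, n₀ = 261, n = 599; a·n₀/n = 260·261/599 = 113.2888; c·n₁/n = 65·338/599 = 36.6778
Stratum 2 (Middle): n₁ = 145, n₀ = 355, n = 500; a·n₀/n = 89·355/500 = 63.1900; c·n₁/n = 87·145/500 = 25.2300
Stratum 3 (High): n₁ = 333, n₀ = 138, n = 471; a·n₀/n = 61·138/471 = 17.8726; c·n₁/n = 8·333/471 = 5.6561
RR_MH = (113.2888 + 63.1900 + 17.8726) / (36.6778 + 25.2300 + 5.6561) = 194.3514 / 67.5638 = 2.87656

2.88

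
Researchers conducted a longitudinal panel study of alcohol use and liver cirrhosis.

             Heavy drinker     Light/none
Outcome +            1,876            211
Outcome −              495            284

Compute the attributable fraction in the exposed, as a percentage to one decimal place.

Reading the table with exposure as columns: a = 1876 (Heavy drinker, case), b = 495 (Heavy drinker, non-case), c = 211 (Light/none, case), d = 284.
Risk in exposed = 1876/2371 = 0.79123; risk in unexposed = 211/495 = 0.42626.
RR = 0.79123/0.42626 = 1.85620
AR% = (RR − 1)/RR × 100 = (1.85620 − 1)/1.85620 × 100 = 46.1264%

46.1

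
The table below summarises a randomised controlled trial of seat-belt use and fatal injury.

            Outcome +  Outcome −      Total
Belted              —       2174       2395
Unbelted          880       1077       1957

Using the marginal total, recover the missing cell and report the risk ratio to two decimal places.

0.21

The missing cell is in the exposed row: 2395 − 2174 = 221.
So a = 221, b = 2174, c = 880, d = 1077.
RR = [a/(a+b)] / [c/(c+d)] = (221/2395) / (880/1957) = 0.09228/0.44967 = 0.20521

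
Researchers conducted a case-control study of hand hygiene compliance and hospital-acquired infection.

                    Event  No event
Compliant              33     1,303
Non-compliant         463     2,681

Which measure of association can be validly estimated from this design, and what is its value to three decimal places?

0.147

Cells: a = 33, b = 1303, c = 463, d = 2681.
This is a case-control study: participants were sampled on outcome status, so risks in the source population cannot be estimated directly — relative risk is not valid here. The odds ratio is the appropriate measure.
OR = (a·d)/(b·c) = (33 × 2681) / (1303 × 463) = 88473 / 603289 = 0.14665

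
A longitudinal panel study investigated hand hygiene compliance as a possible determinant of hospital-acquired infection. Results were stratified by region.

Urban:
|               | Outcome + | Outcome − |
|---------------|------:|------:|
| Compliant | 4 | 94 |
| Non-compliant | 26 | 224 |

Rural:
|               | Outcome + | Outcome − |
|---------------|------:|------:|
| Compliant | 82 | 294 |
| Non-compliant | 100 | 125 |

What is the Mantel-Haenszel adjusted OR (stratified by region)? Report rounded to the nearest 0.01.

0.35

OR_MH = Σ(aᵢdᵢ/nᵢ) / Σ(bᵢcᵢ/nᵢ), where nᵢ is the stratum total.
Stratum 1 (Urban): n = 348; a·d/n = 4·224/348 = 2.5747; b·c/n = 94·26/348 = 7.0230
Stratum 2 (Rural): n = 601; a·d/n = 82·125/601 = 17.0549; b·c/n = 294·100/601 = 48.9185
OR_MH = (2.5747 + 17.0549) / (7.0230 + 48.9185) = 19.6296 / 55.9415 = 0.35090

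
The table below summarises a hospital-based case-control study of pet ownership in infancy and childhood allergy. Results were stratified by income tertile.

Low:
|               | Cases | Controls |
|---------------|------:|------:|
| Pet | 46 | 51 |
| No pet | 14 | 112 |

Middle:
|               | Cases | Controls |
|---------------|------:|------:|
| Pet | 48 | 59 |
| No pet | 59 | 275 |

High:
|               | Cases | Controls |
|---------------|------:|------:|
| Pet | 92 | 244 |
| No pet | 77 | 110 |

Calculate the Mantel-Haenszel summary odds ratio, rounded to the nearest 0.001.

1.539

OR_MH = Σ(aᵢdᵢ/nᵢ) / Σ(bᵢcᵢ/nᵢ), where nᵢ is the stratum total.
Stratum 1 (Low): n = 223; a·d/n = 46·112/223 = 23.1031; b·c/n = 51·14/223 = 3.2018
Stratum 2 (Middle): n = 441; a·d/n = 48·275/441 = 29.9320; b·c/n = 59·59/441 = 7.8934
Stratum 3 (High): n = 523; a·d/n = 92·110/523 = 19.3499; b·c/n = 244·77/523 = 35.9235
OR_MH = (23.1031 + 29.9320 + 19.3499) / (3.2018 + 7.8934 + 35.9235) = 72.3850 / 47.0187 = 1.53949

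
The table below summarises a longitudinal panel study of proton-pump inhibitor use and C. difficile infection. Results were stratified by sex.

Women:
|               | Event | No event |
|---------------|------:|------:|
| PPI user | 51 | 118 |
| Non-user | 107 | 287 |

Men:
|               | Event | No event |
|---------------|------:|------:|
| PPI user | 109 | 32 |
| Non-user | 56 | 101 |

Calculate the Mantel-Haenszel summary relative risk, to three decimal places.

1.589

RR_MH = Σ(aᵢ·n₀ᵢ/nᵢ) / Σ(cᵢ·n₁ᵢ/nᵢ), with n₁ᵢ = aᵢ+bᵢ (exposed), n₀ᵢ = cᵢ+dᵢ (unexposed), nᵢ = n₁ᵢ+n₀ᵢ.
Stratum 1 (Women): n₁ = 169, n₀ = 394, n = 563; a·n₀/n = 51·394/563 = 35.6909; c·n₁/n = 107·169/563 = 32.1190
Stratum 2 (Men): n₁ = 141, n₀ = 157, n = 298; a·n₀/n = 109·157/298 = 57.4262; c·n₁/n = 56·141/298 = 26.4966
RR_MH = (35.6909 + 57.4262) / (32.1190 + 26.4966) = 93.1171 / 58.6156 = 1.58861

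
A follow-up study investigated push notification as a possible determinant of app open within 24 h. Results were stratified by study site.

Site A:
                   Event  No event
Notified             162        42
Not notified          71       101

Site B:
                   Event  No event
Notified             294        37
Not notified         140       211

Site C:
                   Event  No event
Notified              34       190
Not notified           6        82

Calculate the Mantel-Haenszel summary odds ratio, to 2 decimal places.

7.48

OR_MH = Σ(aᵢdᵢ/nᵢ) / Σ(bᵢcᵢ/nᵢ), where nᵢ is the stratum total.
Stratum 1 (Site A): n = 376; a·d/n = 162·101/376 = 43.5160; b·c/n = 42·71/376 = 7.9309
Stratum 2 (Site B): n = 682; a·d/n = 294·211/682 = 90.9589; b·c/n = 37·140/682 = 7.5953
Stratum 3 (Site C): n = 312; a·d/n = 34·82/312 = 8.9359; b·c/n = 190·6/312 = 3.6538
OR_MH = (43.5160 + 90.9589 + 8.9359) / (7.9309 + 7.5953 + 3.6538) = 143.4108 / 19.1800 = 7.47710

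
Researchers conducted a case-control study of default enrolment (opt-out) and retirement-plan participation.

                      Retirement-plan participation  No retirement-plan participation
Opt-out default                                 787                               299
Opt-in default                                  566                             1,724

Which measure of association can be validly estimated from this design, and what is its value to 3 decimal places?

Cells: a = 787, b = 299, c = 566, d = 1724.
This is a case-control study: participants were sampled on outcome status, so risks in the source population cannot be estimated directly — relative risk is not valid here. The odds ratio is the appropriate measure.
OR = (a·d)/(b·c) = (787 × 1724) / (299 × 566) = 1356788 / 169234 = 8.01723

8.017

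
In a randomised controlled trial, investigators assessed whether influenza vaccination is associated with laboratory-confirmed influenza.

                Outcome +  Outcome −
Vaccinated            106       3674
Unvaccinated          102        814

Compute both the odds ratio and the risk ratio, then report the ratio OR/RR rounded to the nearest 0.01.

0.91

Cells: a = 106, b = 3674, c = 102, d = 814.
OR = (106·814)/(3674·102) = 86284/374748 = 0.23025
Risk in exposed = 106/3780 = 0.02804; risk in unexposed = 102/916 = 0.11135; RR = 0.25183
OR/RR = 0.23025 / 0.25183 = 0.91428
The outcome is not rare, so the OR lies further from 1 than the RR.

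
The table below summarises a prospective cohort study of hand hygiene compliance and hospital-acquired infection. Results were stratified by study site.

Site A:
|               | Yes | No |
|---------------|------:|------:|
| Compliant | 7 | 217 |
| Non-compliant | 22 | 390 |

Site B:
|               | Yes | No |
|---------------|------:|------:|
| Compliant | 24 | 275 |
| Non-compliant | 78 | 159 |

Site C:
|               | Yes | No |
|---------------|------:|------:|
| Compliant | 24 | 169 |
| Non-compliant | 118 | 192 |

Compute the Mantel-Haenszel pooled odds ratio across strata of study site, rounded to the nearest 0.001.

OR_MH = Σ(aᵢdᵢ/nᵢ) / Σ(bᵢcᵢ/nᵢ), where nᵢ is the stratum total.
Stratum 1 (Site A): n = 636; a·d/n = 7·390/636 = 4.2925; b·c/n = 217·22/636 = 7.5063
Stratum 2 (Site B): n = 536; a·d/n = 24·159/536 = 7.1194; b·c/n = 275·78/536 = 40.0187
Stratum 3 (Site C): n = 503; a·d/n = 24·192/503 = 9.1610; b·c/n = 169·118/503 = 39.6461
OR_MH = (4.2925 + 7.1194 + 9.1610) / (7.5063 + 40.0187 + 39.6461) = 20.5729 / 87.1711 = 0.23601

0.236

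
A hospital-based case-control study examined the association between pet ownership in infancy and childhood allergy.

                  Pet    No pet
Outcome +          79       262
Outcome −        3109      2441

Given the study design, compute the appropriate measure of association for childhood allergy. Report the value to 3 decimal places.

0.237

Reading the table with exposure as columns: a = 79 (Pet, case), b = 3109 (Pet, non-case), c = 262 (No pet, case), d = 2441.
This is a hospital-based case-control study: participants were sampled on outcome status, so risks in the source population cannot be estimated directly — relative risk is not valid here. The odds ratio is the appropriate measure.
OR = (a·d)/(b·c) = (79 × 2441) / (3109 × 262) = 192839 / 814558 = 0.23674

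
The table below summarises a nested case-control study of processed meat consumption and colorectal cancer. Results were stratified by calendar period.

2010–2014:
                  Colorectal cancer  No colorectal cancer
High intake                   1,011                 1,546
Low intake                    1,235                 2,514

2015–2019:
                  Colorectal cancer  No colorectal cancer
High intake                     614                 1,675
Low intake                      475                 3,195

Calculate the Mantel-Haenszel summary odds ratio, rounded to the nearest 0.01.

1.68

OR_MH = Σ(aᵢdᵢ/nᵢ) / Σ(bᵢcᵢ/nᵢ), where nᵢ is the stratum total.
Stratum 1 (2010–2014): n = 6306; a·d/n = 1011·2514/6306 = 403.0533; b·c/n = 1546·1235/6306 = 302.7767
Stratum 2 (2015–2019): n = 5959; a·d/n = 614·3195/5959 = 329.2046; b·c/n = 1675·475/5959 = 133.5165
OR_MH = (403.0533 + 329.2046) / (302.7767 + 133.5165) = 732.2578 / 436.2933 = 1.67836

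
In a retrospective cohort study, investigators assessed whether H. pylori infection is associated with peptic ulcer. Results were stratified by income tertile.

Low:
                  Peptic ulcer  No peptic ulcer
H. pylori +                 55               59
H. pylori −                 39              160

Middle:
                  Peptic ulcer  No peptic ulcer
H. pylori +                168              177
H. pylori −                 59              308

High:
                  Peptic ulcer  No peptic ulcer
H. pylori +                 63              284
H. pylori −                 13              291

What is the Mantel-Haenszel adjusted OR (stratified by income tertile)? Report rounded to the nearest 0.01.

OR_MH = Σ(aᵢdᵢ/nᵢ) / Σ(bᵢcᵢ/nᵢ), where nᵢ is the stratum total.
Stratum 1 (Low): n = 313; a·d/n = 55·160/313 = 28.1150; b·c/n = 59·39/313 = 7.3514
Stratum 2 (Middle): n = 712; a·d/n = 168·308/712 = 72.6742; b·c/n = 177·59/712 = 14.6671
Stratum 3 (High): n = 651; a·d/n = 63·291/651 = 28.1613; b·c/n = 284·13/651 = 5.6713
OR_MH = (28.1150 + 72.6742 + 28.1613) / (7.3514 + 14.6671 + 5.6713) = 128.9505 / 27.6898 = 4.65696

4.66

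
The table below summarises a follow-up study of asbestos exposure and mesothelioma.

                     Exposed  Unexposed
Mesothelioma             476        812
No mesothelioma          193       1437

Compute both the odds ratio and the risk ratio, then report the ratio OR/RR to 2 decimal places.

2.21

Reading the table with exposure as columns: a = 476 (Exposed, case), b = 193 (Exposed, non-case), c = 812 (Unexposed, case), d = 1437.
OR = (476·1437)/(193·812) = 684012/156716 = 4.36466
Risk in exposed = 476/669 = 0.71151; risk in unexposed = 812/2249 = 0.36105; RR = 1.97067
OR/RR = 4.36466 / 1.97067 = 2.21481
The outcome is not rare, so the OR lies further from 1 than the RR.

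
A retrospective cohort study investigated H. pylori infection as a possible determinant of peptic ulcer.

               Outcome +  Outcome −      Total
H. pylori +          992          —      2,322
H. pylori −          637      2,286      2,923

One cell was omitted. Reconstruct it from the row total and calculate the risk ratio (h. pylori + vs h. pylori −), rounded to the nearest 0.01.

1.96

The missing cell is in the exposed row: 2322 − 992 = 1330.
So a = 992, b = 1330, c = 637, d = 2286.
RR = [a/(a+b)] / [c/(c+d)] = (992/2322) / (637/2923) = 0.42722/0.21793 = 1.96037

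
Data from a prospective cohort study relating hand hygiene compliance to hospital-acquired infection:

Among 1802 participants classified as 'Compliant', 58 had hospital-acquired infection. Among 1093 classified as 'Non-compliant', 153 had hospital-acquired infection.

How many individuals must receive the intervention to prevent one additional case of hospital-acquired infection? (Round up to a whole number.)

Risk in treated group = 58/1802 = 0.03219; risk in control = 153/1093 = 0.13998.
Absolute risk reduction = 0.13998 − 0.03219 = 0.10780
NNT = 1 / ARR = 1 / 0.10780 = 9.277 → round up → 10

10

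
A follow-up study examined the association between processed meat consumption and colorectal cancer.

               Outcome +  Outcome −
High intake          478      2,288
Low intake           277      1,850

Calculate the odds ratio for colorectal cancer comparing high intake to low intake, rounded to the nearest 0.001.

1.395

Cells: a = 478, b = 2288, c = 277, d = 1850.
OR = (a·d)/(b·c) = (478 × 1850) / (2288 × 277) = 884300 / 633776 = 1.39529
The odds of colorectal cancer are about 1.40 times as high in the high intake group.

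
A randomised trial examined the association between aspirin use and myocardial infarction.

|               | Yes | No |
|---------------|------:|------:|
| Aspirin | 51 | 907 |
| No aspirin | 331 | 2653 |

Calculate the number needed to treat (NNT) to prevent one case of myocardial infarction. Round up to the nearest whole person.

18

Risk in treated group = 51/958 = 0.05324; risk in control = 331/2984 = 0.11092.
Absolute risk reduction = 0.11092 − 0.05324 = 0.05769
NNT = 1 / ARR = 1 / 0.05769 = 17.334 → round up → 18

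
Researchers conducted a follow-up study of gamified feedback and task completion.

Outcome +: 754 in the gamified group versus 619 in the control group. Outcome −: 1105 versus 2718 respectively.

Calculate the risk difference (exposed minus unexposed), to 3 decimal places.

From the description: a = 754, b = 1105, c = 619, d = 2718.
Risk in exposed = 754/1859 = 0.405594; risk in unexposed = 619/3337 = 0.185496.
Risk difference = 0.405594 − 0.185496 = 0.220098

0.220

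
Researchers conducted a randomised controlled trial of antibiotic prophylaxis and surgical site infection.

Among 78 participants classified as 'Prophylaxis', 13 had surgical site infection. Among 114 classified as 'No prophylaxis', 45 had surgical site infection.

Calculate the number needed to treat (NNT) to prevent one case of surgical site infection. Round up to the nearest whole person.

5

Risk in treated group = 13/78 = 0.16667; risk in control = 45/114 = 0.39474.
Absolute risk reduction = 0.39474 − 0.16667 = 0.22807
NNT = 1 / ARR = 1 / 0.22807 = 4.385 → round up → 5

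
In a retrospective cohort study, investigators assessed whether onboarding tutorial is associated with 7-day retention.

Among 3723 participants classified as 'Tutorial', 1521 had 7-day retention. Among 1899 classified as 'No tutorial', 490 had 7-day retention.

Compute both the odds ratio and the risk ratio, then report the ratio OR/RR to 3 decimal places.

1.254

From the description: a = 1521, b = 2202, c = 490, d = 1409.
OR = (1521·1409)/(2202·490) = 2143089/1078980 = 1.98622
Risk in exposed = 1521/3723 = 0.40854; risk in unexposed = 490/1899 = 0.25803; RR = 1.58331
OR/RR = 1.98622 / 1.58331 = 1.25447
The outcome is not rare, so the OR lies further from 1 than the RR.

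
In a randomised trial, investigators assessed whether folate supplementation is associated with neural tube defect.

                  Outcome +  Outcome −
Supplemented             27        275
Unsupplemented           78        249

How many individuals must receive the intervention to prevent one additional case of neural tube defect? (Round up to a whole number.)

Risk in treated group = 27/302 = 0.08940; risk in control = 78/327 = 0.23853.
Absolute risk reduction = 0.23853 − 0.08940 = 0.14913
NNT = 1 / ARR = 1 / 0.14913 = 6.706 → round up → 7

7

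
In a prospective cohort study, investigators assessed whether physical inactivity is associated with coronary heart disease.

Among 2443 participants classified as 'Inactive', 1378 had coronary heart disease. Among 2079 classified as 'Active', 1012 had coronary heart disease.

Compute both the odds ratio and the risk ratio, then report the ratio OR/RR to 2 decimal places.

From the description: a = 1378, b = 1065, c = 1012, d = 1067.
OR = (1378·1067)/(1065·1012) = 1470326/1077780 = 1.36422
Risk in exposed = 1378/2443 = 0.56406; risk in unexposed = 1012/2079 = 0.48677; RR = 1.15878
OR/RR = 1.36422 / 1.15878 = 1.17729
The outcome is not rare, so the OR lies further from 1 than the RR.

1.18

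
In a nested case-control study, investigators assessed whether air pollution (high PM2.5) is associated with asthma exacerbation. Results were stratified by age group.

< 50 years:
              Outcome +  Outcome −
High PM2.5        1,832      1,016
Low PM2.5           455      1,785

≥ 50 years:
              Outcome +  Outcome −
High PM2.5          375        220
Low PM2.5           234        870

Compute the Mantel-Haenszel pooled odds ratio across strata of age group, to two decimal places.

6.89

OR_MH = Σ(aᵢdᵢ/nᵢ) / Σ(bᵢcᵢ/nᵢ), where nᵢ is the stratum total.
Stratum 1 (< 50 years): n = 5088; a·d/n = 1832·1785/5088 = 642.7123; b·c/n = 1016·455/5088 = 90.8569
Stratum 2 (≥ 50 years): n = 1699; a·d/n = 375·870/1699 = 192.0247; b·c/n = 220·234/1699 = 30.3002
OR_MH = (642.7123 + 192.0247) / (90.8569 + 30.3002) = 834.7370 / 121.1571 = 6.88971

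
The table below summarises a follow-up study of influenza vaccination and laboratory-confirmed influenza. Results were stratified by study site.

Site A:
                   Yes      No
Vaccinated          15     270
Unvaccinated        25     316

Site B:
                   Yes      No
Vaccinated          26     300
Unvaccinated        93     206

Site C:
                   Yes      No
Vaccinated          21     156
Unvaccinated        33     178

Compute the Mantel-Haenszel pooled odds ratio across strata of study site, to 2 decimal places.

0.38

OR_MH = Σ(aᵢdᵢ/nᵢ) / Σ(bᵢcᵢ/nᵢ), where nᵢ is the stratum total.
Stratum 1 (Site A): n = 626; a·d/n = 15·316/626 = 7.5719; b·c/n = 270·25/626 = 10.7827
Stratum 2 (Site B): n = 625; a·d/n = 26·206/625 = 8.5696; b·c/n = 300·93/625 = 44.6400
Stratum 3 (Site C): n = 388; a·d/n = 21·178/388 = 9.6340; b·c/n = 156·33/388 = 13.2680
OR_MH = (7.5719 + 8.5696 + 9.6340) / (10.7827 + 44.6400 + 13.2680) = 25.7755 / 68.6908 = 0.37524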